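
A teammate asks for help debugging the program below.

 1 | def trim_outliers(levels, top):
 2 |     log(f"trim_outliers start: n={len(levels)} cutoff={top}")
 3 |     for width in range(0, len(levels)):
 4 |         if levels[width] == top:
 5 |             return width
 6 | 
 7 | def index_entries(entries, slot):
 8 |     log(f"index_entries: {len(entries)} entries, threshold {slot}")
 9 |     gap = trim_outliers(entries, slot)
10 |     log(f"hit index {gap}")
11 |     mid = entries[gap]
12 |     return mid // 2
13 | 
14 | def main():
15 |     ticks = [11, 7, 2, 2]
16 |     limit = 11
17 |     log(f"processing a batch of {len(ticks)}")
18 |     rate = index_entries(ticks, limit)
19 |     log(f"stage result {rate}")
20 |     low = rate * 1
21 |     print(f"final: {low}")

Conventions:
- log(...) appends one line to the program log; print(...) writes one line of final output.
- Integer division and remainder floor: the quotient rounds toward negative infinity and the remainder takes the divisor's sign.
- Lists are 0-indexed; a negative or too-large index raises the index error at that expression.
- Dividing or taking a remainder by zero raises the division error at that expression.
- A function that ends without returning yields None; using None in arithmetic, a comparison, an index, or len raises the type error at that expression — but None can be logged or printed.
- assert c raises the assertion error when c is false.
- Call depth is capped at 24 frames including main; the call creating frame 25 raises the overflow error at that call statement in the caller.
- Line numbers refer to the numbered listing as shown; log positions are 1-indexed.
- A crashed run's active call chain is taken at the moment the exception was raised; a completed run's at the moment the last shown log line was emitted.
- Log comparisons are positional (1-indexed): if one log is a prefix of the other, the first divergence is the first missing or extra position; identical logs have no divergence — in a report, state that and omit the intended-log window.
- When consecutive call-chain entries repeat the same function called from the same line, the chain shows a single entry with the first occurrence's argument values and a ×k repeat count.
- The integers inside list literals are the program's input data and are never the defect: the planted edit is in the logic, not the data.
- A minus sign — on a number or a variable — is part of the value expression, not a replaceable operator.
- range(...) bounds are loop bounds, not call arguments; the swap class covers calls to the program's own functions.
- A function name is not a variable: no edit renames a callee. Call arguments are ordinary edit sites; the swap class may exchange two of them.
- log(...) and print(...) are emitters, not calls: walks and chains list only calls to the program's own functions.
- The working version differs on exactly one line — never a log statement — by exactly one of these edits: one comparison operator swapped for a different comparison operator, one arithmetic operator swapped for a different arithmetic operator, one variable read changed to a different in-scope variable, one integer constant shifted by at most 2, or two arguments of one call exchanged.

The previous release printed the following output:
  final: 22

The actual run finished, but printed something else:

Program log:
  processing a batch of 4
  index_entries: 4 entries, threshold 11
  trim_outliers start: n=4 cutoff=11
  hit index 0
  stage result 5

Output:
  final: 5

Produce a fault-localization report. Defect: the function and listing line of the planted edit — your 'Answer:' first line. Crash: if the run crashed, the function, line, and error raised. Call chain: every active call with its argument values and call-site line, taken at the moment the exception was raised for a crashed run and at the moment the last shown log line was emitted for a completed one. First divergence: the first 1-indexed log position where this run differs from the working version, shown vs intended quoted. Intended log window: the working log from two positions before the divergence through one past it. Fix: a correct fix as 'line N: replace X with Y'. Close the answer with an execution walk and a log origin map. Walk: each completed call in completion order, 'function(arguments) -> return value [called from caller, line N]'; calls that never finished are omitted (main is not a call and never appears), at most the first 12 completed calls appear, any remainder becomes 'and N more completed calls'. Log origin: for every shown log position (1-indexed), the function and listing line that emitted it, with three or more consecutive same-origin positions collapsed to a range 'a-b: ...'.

Answer: the defect is in index_entries at line 12.
Core observation: The earliest visible damage is log position 5 — 'stage result 5' rather than the intended 'stage result 22'.
Call chain: main.
First divergence: at position 5 the run shows 'stage result 5' where the working version logs 'stage result 22'.
Intended log window:
  3: trim_outliers start: n=4 cutoff=11
  4: hit index 0
  5: stage result 22
Execution walk:
  trim_outliers([11, 7, 2, 2], 11) -> 0  [called from index_entries, line 9]
  index_entries([11, 7, 2, 2], 11) -> 5  [called from main, line 18]
Log origin:
  1: from main, line 17
  2: from index_entries, line 8
  3: from trim_outliers, line 2
  4: from index_entries, line 10
  5: from main, line 19
A correct fix: line 12: replace `//` with `*`.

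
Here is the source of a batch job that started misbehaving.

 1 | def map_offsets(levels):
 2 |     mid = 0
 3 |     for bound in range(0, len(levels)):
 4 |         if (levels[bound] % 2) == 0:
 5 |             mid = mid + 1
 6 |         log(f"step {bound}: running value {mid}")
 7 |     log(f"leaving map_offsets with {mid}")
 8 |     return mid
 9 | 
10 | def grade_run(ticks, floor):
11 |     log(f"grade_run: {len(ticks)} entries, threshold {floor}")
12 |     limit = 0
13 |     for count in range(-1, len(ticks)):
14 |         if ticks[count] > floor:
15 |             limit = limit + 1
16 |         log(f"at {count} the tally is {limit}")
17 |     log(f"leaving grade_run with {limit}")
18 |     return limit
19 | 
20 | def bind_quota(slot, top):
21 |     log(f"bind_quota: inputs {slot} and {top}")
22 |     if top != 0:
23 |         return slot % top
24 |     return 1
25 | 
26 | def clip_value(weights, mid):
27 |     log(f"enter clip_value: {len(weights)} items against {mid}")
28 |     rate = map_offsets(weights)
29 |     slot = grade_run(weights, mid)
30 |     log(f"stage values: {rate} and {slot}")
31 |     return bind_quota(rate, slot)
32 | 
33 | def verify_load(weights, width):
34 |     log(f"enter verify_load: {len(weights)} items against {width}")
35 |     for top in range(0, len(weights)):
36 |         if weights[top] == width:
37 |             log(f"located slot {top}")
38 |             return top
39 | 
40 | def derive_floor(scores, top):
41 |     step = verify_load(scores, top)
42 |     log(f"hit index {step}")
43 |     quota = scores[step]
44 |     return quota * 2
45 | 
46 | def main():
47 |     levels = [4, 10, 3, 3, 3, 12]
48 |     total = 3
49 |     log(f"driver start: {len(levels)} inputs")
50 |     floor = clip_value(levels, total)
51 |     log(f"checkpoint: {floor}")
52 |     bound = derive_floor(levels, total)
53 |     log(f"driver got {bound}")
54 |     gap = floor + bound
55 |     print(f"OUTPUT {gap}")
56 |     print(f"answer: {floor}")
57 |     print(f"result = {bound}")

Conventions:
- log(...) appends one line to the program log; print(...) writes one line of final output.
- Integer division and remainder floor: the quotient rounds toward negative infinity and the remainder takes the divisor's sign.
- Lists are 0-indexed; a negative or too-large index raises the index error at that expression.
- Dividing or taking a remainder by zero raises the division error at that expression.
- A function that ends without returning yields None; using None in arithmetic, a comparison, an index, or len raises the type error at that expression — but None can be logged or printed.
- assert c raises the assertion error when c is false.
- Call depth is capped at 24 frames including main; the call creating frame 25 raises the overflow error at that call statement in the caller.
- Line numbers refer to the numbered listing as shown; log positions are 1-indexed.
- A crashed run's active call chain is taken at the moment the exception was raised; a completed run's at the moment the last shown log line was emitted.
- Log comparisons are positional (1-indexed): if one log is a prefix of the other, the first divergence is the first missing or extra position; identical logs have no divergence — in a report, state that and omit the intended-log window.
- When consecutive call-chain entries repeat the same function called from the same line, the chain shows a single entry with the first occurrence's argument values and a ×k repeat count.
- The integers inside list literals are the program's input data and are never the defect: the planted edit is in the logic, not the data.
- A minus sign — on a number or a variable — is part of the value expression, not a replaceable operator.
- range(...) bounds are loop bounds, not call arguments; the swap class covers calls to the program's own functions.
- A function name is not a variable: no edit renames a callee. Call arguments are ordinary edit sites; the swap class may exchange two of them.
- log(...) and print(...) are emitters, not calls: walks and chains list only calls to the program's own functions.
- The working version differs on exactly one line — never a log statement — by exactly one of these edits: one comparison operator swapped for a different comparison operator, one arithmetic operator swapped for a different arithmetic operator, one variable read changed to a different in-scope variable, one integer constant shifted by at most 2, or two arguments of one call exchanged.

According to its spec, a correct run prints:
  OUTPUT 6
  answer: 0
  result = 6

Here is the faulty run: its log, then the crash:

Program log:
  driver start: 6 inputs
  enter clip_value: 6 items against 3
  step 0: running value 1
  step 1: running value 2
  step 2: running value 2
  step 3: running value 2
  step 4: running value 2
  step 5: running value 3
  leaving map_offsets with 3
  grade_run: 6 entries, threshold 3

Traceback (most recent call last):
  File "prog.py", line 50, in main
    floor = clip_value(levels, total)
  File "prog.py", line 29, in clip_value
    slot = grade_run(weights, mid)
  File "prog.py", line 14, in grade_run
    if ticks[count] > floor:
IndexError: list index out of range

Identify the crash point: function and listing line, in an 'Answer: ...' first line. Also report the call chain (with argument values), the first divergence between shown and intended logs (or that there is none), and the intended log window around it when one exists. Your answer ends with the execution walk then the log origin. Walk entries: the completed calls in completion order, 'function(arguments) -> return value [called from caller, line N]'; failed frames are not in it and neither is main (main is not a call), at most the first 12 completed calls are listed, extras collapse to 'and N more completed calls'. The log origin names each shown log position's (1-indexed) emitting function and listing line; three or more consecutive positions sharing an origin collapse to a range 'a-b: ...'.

Answer: the error was raised in grade_run, line 14.
The tell: A complete run would log 'at 0 the tally is 1' next, but this one stopped at 10 lines.
Call chain: main -> clip_value([4, 10, 3, 3, 3, 12], 3) (called at line 50) -> grade_run([4, 10, 3, 3, 3, 12], 3) (called at line 29).
First divergence: position 11; the shown log stops at 10 lines while the working version next logs 'at 0 the tally is 1'.
Intended log window:
  9: leaving map_offsets with 3
  10: grade_run: 6 entries, threshold 3
  11: at 0 the tally is 1
  12: at 1 the tally is 2
Execution walk:
  map_offsets([4, 10, 3, 3, 3, 12]) -> 3  [called from clip_value, line 28]
Origin of each log line:
  1: emitted by main (line 49)
  2: emitted by clip_value (line 27)
  3-8: emitted by map_offsets (line 6)
  9: emitted by map_offsets (line 7)
  10: emitted by grade_run (line 11)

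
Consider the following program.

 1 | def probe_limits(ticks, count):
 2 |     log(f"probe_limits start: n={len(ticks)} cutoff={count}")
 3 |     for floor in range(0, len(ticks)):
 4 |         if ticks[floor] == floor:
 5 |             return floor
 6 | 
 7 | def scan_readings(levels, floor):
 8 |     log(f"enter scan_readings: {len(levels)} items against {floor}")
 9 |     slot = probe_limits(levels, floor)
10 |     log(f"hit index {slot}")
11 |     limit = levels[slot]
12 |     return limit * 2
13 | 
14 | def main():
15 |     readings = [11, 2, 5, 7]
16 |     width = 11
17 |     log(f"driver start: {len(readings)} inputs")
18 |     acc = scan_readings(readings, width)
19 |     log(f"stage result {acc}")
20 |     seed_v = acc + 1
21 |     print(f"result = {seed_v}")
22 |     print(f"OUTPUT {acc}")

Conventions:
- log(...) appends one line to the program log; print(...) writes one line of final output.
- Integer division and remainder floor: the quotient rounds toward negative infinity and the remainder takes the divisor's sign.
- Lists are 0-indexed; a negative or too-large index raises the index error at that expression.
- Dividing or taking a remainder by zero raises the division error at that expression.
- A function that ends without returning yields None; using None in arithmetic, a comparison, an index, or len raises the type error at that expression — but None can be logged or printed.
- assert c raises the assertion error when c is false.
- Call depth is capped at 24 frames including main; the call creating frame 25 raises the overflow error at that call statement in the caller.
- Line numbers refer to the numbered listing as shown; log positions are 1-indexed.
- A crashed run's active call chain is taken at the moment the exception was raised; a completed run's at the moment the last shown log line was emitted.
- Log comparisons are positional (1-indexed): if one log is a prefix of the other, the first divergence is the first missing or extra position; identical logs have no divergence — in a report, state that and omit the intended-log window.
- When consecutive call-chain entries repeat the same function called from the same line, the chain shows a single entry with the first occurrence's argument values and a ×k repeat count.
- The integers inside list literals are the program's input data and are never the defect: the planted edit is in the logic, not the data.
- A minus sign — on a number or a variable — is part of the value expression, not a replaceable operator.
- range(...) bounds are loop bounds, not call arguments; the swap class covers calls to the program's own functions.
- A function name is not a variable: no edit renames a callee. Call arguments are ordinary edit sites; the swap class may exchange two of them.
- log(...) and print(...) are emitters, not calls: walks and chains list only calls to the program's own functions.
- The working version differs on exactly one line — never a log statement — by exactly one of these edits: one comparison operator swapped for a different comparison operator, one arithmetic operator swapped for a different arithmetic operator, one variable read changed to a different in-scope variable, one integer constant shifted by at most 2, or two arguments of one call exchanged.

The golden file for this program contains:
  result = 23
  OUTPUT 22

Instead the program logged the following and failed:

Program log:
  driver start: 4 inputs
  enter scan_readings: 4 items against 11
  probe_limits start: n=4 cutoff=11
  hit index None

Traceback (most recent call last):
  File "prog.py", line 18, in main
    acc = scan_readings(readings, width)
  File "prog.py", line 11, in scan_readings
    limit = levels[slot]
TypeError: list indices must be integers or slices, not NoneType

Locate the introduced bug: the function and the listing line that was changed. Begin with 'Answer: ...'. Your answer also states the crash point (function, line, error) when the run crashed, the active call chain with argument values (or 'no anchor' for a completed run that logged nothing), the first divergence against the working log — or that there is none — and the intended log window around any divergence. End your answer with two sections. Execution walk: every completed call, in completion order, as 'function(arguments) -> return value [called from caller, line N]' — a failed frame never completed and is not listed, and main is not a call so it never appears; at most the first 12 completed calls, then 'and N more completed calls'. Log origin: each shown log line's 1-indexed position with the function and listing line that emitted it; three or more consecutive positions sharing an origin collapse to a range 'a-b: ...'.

Answer: the defect is in probe_limits at line 4.
Key fact: The log first diverges at position 4: the faulty run prints 'hit index None' where the working version prints 'hit index 0'.
Crash: scan_readings, line 11, TypeError.
Call chain: main -> scan_readings([11, 2, 5, 7], 11) (called at line 18).
First divergence: at position 4 the run shows 'hit index None' where the working version logs 'hit index 0'.
Intended log window:
  2: enter scan_readings: 4 items against 11
  3: probe_limits start: n=4 cutoff=11
  4: hit index 0
  5: stage result 22
Execution walk:
  probe_limits([11, 2, 5, 7], 11) -> None  [called from scan_readings, line 9]
Origin of each log line:
  1: emitted by main (line 17)
  2: emitted by scan_readings (line 8)
  3: emitted by probe_limits (line 2)
  4: emitted by scan_readings (line 10)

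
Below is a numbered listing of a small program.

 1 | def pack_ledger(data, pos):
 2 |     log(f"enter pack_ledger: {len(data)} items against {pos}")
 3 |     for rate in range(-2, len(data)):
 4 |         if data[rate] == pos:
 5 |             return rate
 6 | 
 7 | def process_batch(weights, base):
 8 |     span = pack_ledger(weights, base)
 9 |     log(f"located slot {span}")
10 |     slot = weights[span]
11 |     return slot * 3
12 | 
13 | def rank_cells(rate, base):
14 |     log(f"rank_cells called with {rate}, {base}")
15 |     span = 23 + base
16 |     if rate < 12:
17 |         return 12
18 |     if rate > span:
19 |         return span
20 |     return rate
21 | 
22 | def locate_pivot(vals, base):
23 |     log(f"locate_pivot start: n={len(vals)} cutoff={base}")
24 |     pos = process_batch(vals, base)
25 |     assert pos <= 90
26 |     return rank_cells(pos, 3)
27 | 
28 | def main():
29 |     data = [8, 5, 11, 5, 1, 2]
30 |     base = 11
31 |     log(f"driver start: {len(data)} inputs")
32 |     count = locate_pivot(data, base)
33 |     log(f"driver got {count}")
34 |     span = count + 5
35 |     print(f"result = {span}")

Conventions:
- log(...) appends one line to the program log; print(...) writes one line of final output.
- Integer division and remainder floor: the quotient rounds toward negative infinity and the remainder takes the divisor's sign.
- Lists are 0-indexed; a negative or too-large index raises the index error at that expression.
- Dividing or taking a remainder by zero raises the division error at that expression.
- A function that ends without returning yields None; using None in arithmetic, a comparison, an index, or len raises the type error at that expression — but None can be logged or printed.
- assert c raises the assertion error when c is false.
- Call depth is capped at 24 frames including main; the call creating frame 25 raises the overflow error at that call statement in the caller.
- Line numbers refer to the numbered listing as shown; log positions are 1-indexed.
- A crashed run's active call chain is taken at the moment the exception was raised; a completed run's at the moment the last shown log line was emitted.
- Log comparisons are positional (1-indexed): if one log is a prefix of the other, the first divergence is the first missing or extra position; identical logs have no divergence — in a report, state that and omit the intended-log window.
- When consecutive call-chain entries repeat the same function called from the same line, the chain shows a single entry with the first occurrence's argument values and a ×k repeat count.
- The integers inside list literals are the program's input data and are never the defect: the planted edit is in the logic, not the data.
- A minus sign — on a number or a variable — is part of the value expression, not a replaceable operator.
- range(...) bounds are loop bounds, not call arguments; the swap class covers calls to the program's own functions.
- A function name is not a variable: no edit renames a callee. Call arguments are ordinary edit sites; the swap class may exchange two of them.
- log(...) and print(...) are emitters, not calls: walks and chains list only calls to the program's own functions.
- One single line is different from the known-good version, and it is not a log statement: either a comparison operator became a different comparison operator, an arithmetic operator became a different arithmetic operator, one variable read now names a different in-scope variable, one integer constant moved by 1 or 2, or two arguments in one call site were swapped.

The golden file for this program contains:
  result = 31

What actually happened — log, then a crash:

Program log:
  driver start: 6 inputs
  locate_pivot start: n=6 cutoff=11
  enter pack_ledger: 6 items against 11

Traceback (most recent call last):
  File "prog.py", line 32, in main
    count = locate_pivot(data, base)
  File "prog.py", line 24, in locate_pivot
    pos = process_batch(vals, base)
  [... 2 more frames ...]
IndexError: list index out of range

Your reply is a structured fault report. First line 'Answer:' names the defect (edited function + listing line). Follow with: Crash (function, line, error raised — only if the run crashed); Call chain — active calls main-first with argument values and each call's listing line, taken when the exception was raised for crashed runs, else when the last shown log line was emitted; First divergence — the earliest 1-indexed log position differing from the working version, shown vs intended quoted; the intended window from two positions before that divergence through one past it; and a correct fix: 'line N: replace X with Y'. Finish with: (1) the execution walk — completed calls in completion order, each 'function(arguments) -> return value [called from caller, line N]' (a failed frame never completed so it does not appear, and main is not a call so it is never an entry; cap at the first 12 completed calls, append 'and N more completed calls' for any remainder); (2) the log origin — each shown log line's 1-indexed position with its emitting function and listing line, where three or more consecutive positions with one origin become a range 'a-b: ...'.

Answer: the defect is in pack_ledger at line 3.
Key observation: The log ends early — 3 lines, where the working version next logs 'located slot 2'.
Crash: pack_ledger, line 4, IndexError.
Call chain: main -> locate_pivot([8, 5, 11, 5, 1, 2], 11) (called at line 32) -> process_batch([8, 5, 11, 5, 1, 2], 11) (called at line 24) -> pack_ledger([8, 5, 11, 5, 1, 2], 11) (called at line 8).
First divergence: position 4 — after 3 matching lines the faulty run goes silent; intended next line 'located slot 2'.
Intended log window:
  2: locate_pivot start: n=6 cutoff=11
  3: enter pack_ledger: 6 items against 11
  4: located slot 2
  5: rank_cells called with 33, 3
Execution walk:
  (no call completed)
Log line origins:
  1: logged in main at line 31
  2: logged in locate_pivot at line 23
  3: logged in pack_ledger at line 2
A correct fix: line 3: replace `-2` with `0`.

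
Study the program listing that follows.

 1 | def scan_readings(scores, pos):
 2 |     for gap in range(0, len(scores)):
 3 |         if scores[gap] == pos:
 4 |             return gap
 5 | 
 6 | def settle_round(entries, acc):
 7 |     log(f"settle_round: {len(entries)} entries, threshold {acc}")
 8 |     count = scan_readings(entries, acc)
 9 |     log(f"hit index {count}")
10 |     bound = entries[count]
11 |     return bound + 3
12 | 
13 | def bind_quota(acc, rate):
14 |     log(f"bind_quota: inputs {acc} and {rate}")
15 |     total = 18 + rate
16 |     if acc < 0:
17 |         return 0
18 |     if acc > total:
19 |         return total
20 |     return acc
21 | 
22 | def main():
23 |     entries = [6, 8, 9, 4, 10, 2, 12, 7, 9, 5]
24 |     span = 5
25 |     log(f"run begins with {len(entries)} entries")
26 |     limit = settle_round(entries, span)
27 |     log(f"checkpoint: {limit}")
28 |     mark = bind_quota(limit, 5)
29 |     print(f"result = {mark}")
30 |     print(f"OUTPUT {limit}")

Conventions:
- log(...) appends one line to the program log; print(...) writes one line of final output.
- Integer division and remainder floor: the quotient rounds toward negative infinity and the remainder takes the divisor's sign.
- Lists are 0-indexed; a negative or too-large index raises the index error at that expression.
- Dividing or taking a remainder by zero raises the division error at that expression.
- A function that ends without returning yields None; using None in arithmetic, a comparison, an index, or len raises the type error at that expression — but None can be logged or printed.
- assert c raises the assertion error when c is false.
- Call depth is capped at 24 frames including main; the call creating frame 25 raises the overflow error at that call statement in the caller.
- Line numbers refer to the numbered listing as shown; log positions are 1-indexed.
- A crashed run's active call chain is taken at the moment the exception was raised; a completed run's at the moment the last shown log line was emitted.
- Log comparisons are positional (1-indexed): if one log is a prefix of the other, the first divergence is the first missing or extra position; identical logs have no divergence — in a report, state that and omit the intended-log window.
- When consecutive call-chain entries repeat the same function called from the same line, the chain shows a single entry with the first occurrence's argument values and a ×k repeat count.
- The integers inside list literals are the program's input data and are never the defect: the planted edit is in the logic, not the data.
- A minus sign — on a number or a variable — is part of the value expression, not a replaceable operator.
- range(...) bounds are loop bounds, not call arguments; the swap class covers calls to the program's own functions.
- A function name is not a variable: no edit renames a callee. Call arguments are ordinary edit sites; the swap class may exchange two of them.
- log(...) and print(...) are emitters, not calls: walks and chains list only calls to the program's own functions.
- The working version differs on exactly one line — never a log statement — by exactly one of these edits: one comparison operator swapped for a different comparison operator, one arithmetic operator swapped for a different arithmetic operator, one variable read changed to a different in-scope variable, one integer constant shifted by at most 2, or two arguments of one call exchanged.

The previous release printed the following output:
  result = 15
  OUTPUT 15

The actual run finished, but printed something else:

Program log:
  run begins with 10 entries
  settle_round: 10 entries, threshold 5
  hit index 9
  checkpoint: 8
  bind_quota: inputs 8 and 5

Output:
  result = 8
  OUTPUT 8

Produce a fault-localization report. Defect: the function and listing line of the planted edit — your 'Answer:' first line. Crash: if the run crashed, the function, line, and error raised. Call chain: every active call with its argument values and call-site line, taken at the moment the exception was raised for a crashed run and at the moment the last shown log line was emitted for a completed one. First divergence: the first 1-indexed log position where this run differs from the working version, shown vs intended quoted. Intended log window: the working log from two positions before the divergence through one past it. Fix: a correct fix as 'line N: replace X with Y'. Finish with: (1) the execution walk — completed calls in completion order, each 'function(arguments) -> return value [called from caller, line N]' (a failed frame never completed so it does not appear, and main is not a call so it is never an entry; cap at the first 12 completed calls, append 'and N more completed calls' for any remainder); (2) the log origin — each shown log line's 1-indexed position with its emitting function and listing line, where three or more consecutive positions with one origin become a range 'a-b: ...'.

Answer: the defect is in settle_round at line 11.
Key observation: Log line 4 is where behavior first shows: 'checkpoint: 8' appears instead of 'checkpoint: 15'.
Call chain: main -> bind_quota(8, 5) (called at line 28).
First divergence: position 4; shown 'checkpoint: 8' vs intended 'checkpoint: 15'.
Intended log window:
  2: settle_round: 10 entries, threshold 5
  3: hit index 9
  4: checkpoint: 15
  5: bind_quota: inputs 15 and 5
Execution walk:
  scan_readings([6, 8, 9, 4, 10, 2, 12, 7, 9, 5], 5) -> 9  [called from settle_round, line 8]
  settle_round([6, 8, 9, 4, 10, 2, 12, 7, 9, 5], 5) -> 8  [called from main, line 26]
  bind_quota(8, 5) -> 8  [called from main, line 28]
Origin of each log line:
  1: emitted by main (line 25)
  2: emitted by settle_round (line 7)
  3: emitted by settle_round (line 9)
  4: emitted by main (line 27)
  5: emitted by bind_quota (line 14)
A correct fix: line 11: replace `+` with `*`.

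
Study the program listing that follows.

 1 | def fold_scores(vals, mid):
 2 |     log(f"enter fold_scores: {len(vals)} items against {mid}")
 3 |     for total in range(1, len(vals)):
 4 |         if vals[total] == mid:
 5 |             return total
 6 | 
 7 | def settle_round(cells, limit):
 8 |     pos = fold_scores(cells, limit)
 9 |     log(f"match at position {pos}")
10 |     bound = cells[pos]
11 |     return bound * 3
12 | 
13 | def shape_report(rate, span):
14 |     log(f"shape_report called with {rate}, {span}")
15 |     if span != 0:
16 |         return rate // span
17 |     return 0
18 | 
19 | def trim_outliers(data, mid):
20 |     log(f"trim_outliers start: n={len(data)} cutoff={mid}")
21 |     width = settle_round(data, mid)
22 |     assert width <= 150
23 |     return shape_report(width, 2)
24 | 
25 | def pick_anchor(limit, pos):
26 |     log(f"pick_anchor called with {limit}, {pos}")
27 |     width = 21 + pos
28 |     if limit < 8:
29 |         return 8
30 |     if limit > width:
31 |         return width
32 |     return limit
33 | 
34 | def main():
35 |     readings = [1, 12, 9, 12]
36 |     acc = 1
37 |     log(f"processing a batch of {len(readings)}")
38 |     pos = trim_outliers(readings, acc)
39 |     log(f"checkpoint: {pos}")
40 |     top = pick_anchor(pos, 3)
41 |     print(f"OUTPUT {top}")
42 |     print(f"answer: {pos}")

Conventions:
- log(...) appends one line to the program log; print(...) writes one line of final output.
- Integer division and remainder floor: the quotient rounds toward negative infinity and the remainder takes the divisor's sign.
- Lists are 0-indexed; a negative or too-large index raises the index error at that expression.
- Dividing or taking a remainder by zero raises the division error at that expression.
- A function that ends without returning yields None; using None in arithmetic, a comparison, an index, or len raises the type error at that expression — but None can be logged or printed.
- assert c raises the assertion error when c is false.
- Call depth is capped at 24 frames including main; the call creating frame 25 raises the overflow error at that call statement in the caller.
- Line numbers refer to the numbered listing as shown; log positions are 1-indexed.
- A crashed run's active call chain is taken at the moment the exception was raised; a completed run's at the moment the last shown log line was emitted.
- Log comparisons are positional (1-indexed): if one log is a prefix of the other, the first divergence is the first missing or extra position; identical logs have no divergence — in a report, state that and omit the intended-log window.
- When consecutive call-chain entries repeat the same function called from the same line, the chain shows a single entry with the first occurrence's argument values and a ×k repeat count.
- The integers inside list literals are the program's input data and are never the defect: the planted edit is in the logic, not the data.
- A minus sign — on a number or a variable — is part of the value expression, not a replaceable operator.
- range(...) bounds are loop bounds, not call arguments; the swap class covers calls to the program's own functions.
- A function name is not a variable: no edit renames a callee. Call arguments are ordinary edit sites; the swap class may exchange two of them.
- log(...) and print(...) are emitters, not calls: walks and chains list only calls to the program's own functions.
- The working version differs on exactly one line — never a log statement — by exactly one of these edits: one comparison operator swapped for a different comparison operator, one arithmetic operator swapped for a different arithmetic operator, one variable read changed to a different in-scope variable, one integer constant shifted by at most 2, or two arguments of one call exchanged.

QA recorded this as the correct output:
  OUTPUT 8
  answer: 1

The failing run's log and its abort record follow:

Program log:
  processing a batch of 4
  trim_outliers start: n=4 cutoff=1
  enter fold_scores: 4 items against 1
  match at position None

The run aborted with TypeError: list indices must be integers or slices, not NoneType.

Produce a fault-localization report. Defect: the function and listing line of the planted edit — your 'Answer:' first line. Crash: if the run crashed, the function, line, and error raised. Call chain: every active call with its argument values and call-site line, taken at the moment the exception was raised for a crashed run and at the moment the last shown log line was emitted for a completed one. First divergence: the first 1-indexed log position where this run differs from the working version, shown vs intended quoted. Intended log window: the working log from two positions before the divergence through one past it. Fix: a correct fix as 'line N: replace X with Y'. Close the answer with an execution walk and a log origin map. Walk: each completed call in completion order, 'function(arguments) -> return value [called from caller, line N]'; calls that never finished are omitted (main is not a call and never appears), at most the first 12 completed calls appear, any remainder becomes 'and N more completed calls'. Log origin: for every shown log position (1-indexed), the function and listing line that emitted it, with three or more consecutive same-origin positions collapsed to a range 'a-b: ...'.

Answer: the defect is in fold_scores at line 3.
Key fact: Log line 4 is where behavior first shows: 'match at position None' appears instead of 'match at position 0'.
Crash: settle_round, line 10, TypeError.
Call chain: main -> trim_outliers([1, 12, 9, 12], 1) (called at line 38) -> settle_round([1, 12, 9, 12], 1) (called at line 21).
First divergence: position 4 — shown 'match at position None', intended 'match at position 0'.
Intended log window:
  2: trim_outliers start: n=4 cutoff=1
  3: enter fold_scores: 4 items against 1
  4: match at position 0
  5: shape_report called with 3, 2
Execution walk:
  fold_scores([1, 12, 9, 12], 1) -> None  [called from settle_round, line 8]
Log origin:
  1 — main, line 37
  2 — trim_outliers, line 20
  3 — fold_scores, line 2
  4 — settle_round, line 9
A correct fix: line 3: replace `1` with `0`.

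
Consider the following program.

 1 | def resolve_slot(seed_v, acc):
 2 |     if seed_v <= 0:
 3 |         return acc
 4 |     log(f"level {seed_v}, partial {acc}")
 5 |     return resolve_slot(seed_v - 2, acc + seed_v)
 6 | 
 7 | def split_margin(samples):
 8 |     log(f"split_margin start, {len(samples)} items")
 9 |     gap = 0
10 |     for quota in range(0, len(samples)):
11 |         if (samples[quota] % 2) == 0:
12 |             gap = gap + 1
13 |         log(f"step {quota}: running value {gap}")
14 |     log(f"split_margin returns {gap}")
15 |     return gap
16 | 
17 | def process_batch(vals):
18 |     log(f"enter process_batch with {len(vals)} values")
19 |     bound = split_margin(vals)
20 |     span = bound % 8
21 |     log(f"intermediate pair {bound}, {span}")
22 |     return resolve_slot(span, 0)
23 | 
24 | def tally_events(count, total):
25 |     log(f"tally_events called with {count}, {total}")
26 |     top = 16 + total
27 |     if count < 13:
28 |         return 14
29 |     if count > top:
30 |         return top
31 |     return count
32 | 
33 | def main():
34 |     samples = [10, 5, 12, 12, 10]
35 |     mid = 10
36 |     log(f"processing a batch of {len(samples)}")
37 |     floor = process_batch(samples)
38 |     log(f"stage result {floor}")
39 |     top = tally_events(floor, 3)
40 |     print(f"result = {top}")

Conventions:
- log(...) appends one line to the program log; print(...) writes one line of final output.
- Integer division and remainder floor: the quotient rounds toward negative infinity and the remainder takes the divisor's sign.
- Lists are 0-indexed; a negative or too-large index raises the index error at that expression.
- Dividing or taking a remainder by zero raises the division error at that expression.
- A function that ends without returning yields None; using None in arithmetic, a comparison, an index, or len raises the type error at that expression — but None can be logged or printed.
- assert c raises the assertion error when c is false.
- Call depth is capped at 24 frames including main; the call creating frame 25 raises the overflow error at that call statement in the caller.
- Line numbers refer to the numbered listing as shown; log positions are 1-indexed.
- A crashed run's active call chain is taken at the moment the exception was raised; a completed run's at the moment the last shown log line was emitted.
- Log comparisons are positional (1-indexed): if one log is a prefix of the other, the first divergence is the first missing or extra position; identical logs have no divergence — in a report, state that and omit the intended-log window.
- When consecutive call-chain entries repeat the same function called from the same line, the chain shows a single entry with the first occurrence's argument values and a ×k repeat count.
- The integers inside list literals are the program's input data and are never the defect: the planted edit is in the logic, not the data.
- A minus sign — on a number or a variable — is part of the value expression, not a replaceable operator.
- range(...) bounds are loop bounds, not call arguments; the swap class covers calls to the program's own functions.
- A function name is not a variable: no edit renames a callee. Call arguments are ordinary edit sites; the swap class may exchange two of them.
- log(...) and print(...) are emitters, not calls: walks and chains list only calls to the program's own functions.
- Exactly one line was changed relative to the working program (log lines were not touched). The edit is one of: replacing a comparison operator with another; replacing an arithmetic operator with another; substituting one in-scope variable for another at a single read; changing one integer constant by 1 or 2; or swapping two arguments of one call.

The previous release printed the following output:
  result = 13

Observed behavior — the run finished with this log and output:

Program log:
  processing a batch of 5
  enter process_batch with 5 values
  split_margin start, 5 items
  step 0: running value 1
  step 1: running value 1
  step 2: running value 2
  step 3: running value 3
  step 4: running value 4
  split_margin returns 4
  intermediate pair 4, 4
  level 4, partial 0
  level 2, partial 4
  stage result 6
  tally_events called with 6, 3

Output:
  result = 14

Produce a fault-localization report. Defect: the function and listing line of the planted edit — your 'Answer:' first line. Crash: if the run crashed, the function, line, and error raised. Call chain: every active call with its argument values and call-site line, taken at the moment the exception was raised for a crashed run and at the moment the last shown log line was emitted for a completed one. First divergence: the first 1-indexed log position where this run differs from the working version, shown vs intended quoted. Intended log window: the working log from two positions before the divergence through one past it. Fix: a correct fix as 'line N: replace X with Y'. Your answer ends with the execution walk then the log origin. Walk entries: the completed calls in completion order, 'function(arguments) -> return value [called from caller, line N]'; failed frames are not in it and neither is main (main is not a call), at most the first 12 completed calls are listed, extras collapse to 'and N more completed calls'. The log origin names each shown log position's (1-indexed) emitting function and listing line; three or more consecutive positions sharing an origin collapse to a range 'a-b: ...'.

Answer: the defect is in tally_events at line 28.
Core observation: Nothing in the log betrays the bug — only the output does.
Call chain: main -> tally_events(6, 3) (called at line 39).
First divergence: none; the two logs match at every position.
Execution walk:
  split_margin([10, 5, 12, 12, 10]) -> 4  [called from process_batch, line 19]
  resolve_slot(0, 6) -> 6  [called from resolve_slot, line 5]
  resolve_slot(2, 4) -> 6  [called from resolve_slot, line 5]
  resolve_slot(4, 0) -> 6  [called from process_batch, line 22]
  process_batch([10, 5, 12, 12, 10]) -> 6  [called from main, line 37]
  tally_events(6, 3) -> 14  [called from main, line 39]
Origin of each log line:
  1: from main, line 36
  2: from process_batch, line 18
  3: from split_margin, line 8
  4-8: from split_margin, line 13
  9: from split_margin, line 14
  10: from process_batch, line 21
  11: from resolve_slot, line 4
  12: from resolve_slot, line 4
  13: from main, line 38
  14: from tally_events, line 25
A correct fix: line 28: replace `14` with `13`.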